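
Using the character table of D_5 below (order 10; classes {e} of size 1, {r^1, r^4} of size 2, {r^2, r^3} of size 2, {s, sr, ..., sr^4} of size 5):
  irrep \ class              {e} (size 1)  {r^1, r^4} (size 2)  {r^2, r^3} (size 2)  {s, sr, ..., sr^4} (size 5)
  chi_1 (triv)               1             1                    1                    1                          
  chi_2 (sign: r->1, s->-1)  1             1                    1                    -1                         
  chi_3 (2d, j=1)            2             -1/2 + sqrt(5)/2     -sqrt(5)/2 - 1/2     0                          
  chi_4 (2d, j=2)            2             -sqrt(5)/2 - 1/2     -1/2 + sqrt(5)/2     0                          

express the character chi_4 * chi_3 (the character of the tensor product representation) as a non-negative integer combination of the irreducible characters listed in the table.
chi_4 tensor chi_3 = chi_3 + chi_4 (all other irreducibles have multiplicity 0).

Derivation: The character of a tensor product is the pointwise product (chi_4 * chi_3)(C) = chi_4(C) * chi_3(C):
  {e}: (2)*(2), {r^1, r^4}: (-sqrt(5)/2 - 1/2)*(-1/2 + sqrt(5)/2), {r^2, r^3}: (-1/2 + sqrt(5)/2)*(-sqrt(5)/2 - 1/2), {s, sr, ..., sr^4}: (0)*(0)
so (chi_4 * chi_3) takes values
  {e} -> 4, {r^1, r^4} -> -1, {r^2, r^3} -> -1, {s, sr, ..., sr^4} -> 0.
Now take the inner product of this character with each irreducible chi from the table, <chi_4*chi_3, chi> = (1/10) sum_C |C| (chi_4*chi_3)(C) conj(chi(C)):
  <chi_4*chi_3, chi_1> = (1/10)[1*(4)*conj(1) + 2*(-1)*conj(1) + 2*(-1)*conj(1) + 5*(0)*conj(1)]
      = (1/10)[(4) + (-2) + (-2) + (0)] = 0/10 = 0
  <chi_4*chi_3, chi_2> = (1/10)[1*(4)*conj(1) + 2*(-1)*conj(1) + 2*(-1)*conj(1) + 5*(0)*conj(-1)]
      = (1/10)[(4) + (-2) + (-2) + (0)] = 0/10 = 0
  <chi_4*chi_3, chi_3> = (1/10)[1*(4)*conj(2) + 2*(-1)*conj(-1/2 + sqrt(5)/2) + 2*(-1)*conj(-sqrt(5)/2 - 1/2) + 5*(0)*conj(0)]
      = (1/10)[(8) + (1 - sqrt(5)) + (1 + sqrt(5)) + (0)] = 10/10 = 1
  <chi_4*chi_3, chi_4> = (1/10)[1*(4)*conj(2) + 2*(-1)*conj(-sqrt(5)/2 - 1/2) + 2*(-1)*conj(-1/2 + sqrt(5)/2) + 5*(0)*conj(0)]
      = (1/10)[(8) + (1 + sqrt(5)) + (1 - sqrt(5)) + (0)] = 10/10 = 1
Hence the multiplicities are chi_3: 1, chi_4: 1. Dimension check: dim(chi_4)*dim(chi_3) = 2*2 = 4 and sum (mult * dim) = 1*2 + 1*2 = 4.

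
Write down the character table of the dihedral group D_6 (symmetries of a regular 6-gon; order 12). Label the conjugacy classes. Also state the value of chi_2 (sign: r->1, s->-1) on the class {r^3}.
Conjugacy classes: {e} of size 1, {r^3} of size 1, {r^1, r^5} of size 2, {r^2, r^4} of size 2, {s, sr^2, ...} of size 3, {sr, sr^3, ...} of size 3.
Character table:
  irrep \ class              {e} (size 1)  {r^3} (size 1)  {r^1, r^5} (size 2)  {r^2, r^4} (size 2)  {s, sr^2, ...} (size 3)  {sr, sr^3, ...} (size 3)
  chi_1 (triv)               1             1               1                    1                    1                        1                       
  chi_2 (sign: r->1, s->-1)  1             1               1                    1                    -1                       -1                      
  chi_3 (r->-1, s->1)        1             -1              -1                   1                    1                        -1                      
  chi_4 (r->-1, s->-1)       1             -1              -1                   1                    -1                       1                       
  chi_5 (2d, j=1)            2             -2              1                    -1                   0                        0                       
  chi_6 (2d, j=2)            2             2               -1                   -1                   0                        0                       

Spot check: chi_2 (sign: r->1, s->-1) on {r^3} = 1.

Solution. D_6 has order 2*6 = 12 with 6 conjugacy classes, hence 6 irreducibles. Sum of squared dims 1 + 1 + 1 + 1 + 4 + 4 = 12 = |G|. Linear characters come from the abelianisation; the 2-dimensional irreps have character r^k -> 2*cos(2*pi*j*k/6), reflections -> 0.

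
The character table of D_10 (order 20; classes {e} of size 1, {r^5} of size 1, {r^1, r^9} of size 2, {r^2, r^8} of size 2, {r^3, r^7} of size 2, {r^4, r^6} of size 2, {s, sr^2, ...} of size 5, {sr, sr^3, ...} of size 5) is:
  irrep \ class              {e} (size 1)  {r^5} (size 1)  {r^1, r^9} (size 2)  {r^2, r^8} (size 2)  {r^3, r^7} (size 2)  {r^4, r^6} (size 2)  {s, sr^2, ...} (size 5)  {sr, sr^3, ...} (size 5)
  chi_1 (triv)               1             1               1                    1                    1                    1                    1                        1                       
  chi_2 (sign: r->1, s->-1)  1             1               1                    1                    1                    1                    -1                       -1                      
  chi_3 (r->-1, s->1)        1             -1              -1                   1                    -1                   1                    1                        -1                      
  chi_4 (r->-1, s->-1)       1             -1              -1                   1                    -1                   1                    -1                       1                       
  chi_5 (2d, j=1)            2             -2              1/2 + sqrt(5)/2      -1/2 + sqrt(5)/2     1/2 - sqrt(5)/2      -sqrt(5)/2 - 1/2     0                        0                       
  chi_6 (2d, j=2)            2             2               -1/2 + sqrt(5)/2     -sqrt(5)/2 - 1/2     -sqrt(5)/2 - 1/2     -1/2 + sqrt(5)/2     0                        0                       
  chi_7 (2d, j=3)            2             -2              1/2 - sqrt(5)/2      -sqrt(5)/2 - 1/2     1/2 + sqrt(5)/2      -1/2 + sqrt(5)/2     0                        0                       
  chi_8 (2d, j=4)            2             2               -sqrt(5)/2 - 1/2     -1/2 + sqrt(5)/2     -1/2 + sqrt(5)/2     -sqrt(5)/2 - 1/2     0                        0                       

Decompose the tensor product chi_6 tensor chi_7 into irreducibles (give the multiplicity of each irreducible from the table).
chi_6 tensor chi_7 = chi_3 + chi_4 + chi_5 (all other irreducibles have multiplicity 0).

Solution. The character of a tensor product is the pointwise product (chi_6 * chi_7)(C) = chi_6(C) * chi_7(C):
  {e}: (2)*(2), {r^5}: (2)*(-2), {r^1, r^9}: (-1/2 + sqrt(5)/2)*(1/2 - sqrt(5)/2), {r^2, r^8}: (-sqrt(5)/2 - 1/2)*(-sqrt(5)/2 - 1/2), {r^3, r^7}: (-sqrt(5)/2 - 1/2)*(1/2 + sqrt(5)/2), {r^4, r^6}: (-1/2 + sqrt(5)/2)*(-1/2 + sqrt(5)/2), {s, sr^2, ...}: (0)*(0), {sr, sr^3, ...}: (0)*(0)
so (chi_6 * chi_7) takes values
  {e} -> 4, {r^5} -> -4, {r^1, r^9} -> -3/2 + sqrt(5)/2, {r^2, r^8} -> sqrt(5)/2 + 3/2, {r^3, r^7} -> -3/2 - sqrt(5)/2, {r^4, r^6} -> 3/2 - sqrt(5)/2, {s, sr^2, ...} -> 0, {sr, sr^3, ...} -> 0.
Now take the inner product of this character with each irreducible chi from the table, <chi_6*chi_7, chi> = (1/20) sum_C |C| (chi_6*chi_7)(C) conj(chi(C)):
  <chi_6*chi_7, chi_1> = (1/20)[1*(4)*conj(1) + 1*(-4)*conj(1) + 2*(-3/2 + sqrt(5)/2)*conj(1) + 2*(sqrt(5)/2 + 3/2)*conj(1) + 2*(-3/2 - sqrt(5)/2)*conj(1) + 2*(3/2 - sqrt(5)/2)*conj(1) + 5*(0)*conj(1) + 5*(0)*conj(1)]
      = (1/20)[(4) + (-4) + (-3 + sqrt(5)) + (sqrt(5) + 3) + (-3 - sqrt(5)) + (3 - sqrt(5)) + (0) + (0)] = 0/20 = 0
  <chi_6*chi_7, chi_2> = (1/20)[1*(4)*conj(1) + 1*(-4)*conj(1) + 2*(-3/2 + sqrt(5)/2)*conj(1) + 2*(sqrt(5)/2 + 3/2)*conj(1) + 2*(-3/2 - sqrt(5)/2)*conj(1) + 2*(3/2 - sqrt(5)/2)*conj(1) + 5*(0)*conj(-1) + 5*(0)*conj(-1)]
      = (1/20)[(4) + (-4) + (-3 + sqrt(5)) + (sqrt(5) + 3) + (-3 - sqrt(5)) + (3 - sqrt(5)) + (0) + (0)] = 0/20 = 0
  <chi_6*chi_7, chi_3> = (1/20)[1*(4)*conj(1) + 1*(-4)*conj(-1) + 2*(-3/2 + sqrt(5)/2)*conj(-1) + 2*(sqrt(5)/2 + 3/2)*conj(1) + 2*(-3/2 - sqrt(5)/2)*conj(-1) + 2*(3/2 - sqrt(5)/2)*conj(1) + 5*(0)*conj(1) + 5*(0)*conj(-1)]
      = (1/20)[(4) + (4) + (3 - sqrt(5)) + (sqrt(5) + 3) + (sqrt(5) + 3) + (3 - sqrt(5)) + (0) + (0)] = 20/20 = 1
  <chi_6*chi_7, chi_4> = (1/20)[1*(4)*conj(1) + 1*(-4)*conj(-1) + 2*(-3/2 + sqrt(5)/2)*conj(-1) + 2*(sqrt(5)/2 + 3/2)*conj(1) + 2*(-3/2 - sqrt(5)/2)*conj(-1) + 2*(3/2 - sqrt(5)/2)*conj(1) + 5*(0)*conj(-1) + 5*(0)*conj(1)]
      = (1/20)[(4) + (4) + (3 - sqrt(5)) + (sqrt(5) + 3) + (sqrt(5) + 3) + (3 - sqrt(5)) + (0) + (0)] = 20/20 = 1
  <chi_6*chi_7, chi_5> = (1/20)[1*(4)*conj(2) + 1*(-4)*conj(-2) + 2*(-3/2 + sqrt(5)/2)*conj(1/2 + sqrt(5)/2) + 2*(sqrt(5)/2 + 3/2)*conj(-1/2 + sqrt(5)/2) + 2*(-3/2 - sqrt(5)/2)*conj(1/2 - sqrt(5)/2) + 2*(3/2 - sqrt(5)/2)*conj(-sqrt(5)/2 - 1/2) + 5*(0)*conj(0) + 5*(0)*conj(0)]
      = (1/20)[(8) + (8) + (1 - sqrt(5)) + (1 + sqrt(5)) + (1 + sqrt(5)) + (1 - sqrt(5)) + (0) + (0)] = 20/20 = 1
  <chi_6*chi_7, chi_6> = (1/20)[1*(4)*conj(2) + 1*(-4)*conj(2) + 2*(-3/2 + sqrt(5)/2)*conj(-1/2 + sqrt(5)/2) + 2*(sqrt(5)/2 + 3/2)*conj(-sqrt(5)/2 - 1/2) + 2*(-3/2 - sqrt(5)/2)*conj(-sqrt(5)/2 - 1/2) + 2*(3/2 - sqrt(5)/2)*conj(-1/2 + sqrt(5)/2) + 5*(0)*conj(0) + 5*(0)*conj(0)]
      = (1/20)[(8) + (-8) + (4 - 2*sqrt(5)) + (-2*sqrt(5) - 4) + (4 + 2*sqrt(5)) + (-4 + 2*sqrt(5)) + (0) + (0)] = 0/20 = 0
  <chi_6*chi_7, chi_7> = (1/20)[1*(4)*conj(2) + 1*(-4)*conj(-2) + 2*(-3/2 + sqrt(5)/2)*conj(1/2 - sqrt(5)/2) + 2*(sqrt(5)/2 + 3/2)*conj(-sqrt(5)/2 - 1/2) + 2*(-3/2 - sqrt(5)/2)*conj(1/2 + sqrt(5)/2) + 2*(3/2 - sqrt(5)/2)*conj(-1/2 + sqrt(5)/2) + 5*(0)*conj(0) + 5*(0)*conj(0)]
      = (1/20)[(8) + (8) + (-4 + 2*sqrt(5)) + (-2*sqrt(5) - 4) + (-2*sqrt(5) - 4) + (-4 + 2*sqrt(5)) + (0) + (0)] = 0/20 = 0
  <chi_6*chi_7, chi_8> = (1/20)[1*(4)*conj(2) + 1*(-4)*conj(2) + 2*(-3/2 + sqrt(5)/2)*conj(-sqrt(5)/2 - 1/2) + 2*(sqrt(5)/2 + 3/2)*conj(-1/2 + sqrt(5)/2) + 2*(-3/2 - sqrt(5)/2)*conj(-1/2 + sqrt(5)/2) + 2*(3/2 - sqrt(5)/2)*conj(-sqrt(5)/2 - 1/2) + 5*(0)*conj(0) + 5*(0)*conj(0)]
      = (1/20)[(8) + (-8) + (-1 + sqrt(5)) + (1 + sqrt(5)) + (-sqrt(5) - 1) + (1 - sqrt(5)) + (0) + (0)] = 0/20 = 0
Hence the multiplicities are chi_3: 1, chi_4: 1, chi_5: 1. Dimension check: dim(chi_6)*dim(chi_7) = 2*2 = 4 and sum (mult * dim) = 1*1 + 1*1 + 1*2 = 4.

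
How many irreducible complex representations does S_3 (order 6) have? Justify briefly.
3

Details: The number of irreducible complex representations of a finite group equals its number of conjugacy classes. Conjugacy classes in S_3 correspond to cycle types, i.e. partitions of 3; there are p(3) = 3 of them, so S_3 (order 6) has exactly 3 irreducible complex representations.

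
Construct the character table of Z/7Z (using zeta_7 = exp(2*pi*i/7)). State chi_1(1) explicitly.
Character table of Z/7Z (irreps indexed chi_0,...,chi_6 with chi_k(m) = zeta_7^(k*m), zeta_7 = exp(2*pi*i/7)):
  irrep \ class  {0} (size 1)  {1} (size 1)    {2} (size 1)    {3} (size 1)    {4} (size 1)    {5} (size 1)    {6} (size 1)  
  chi_0          1             1               1               1               1               1               1             
  chi_1          1             exp(2*I*pi/7)   exp(4*I*pi/7)   exp(6*I*pi/7)   exp(-6*I*pi/7)  exp(-4*I*pi/7)  exp(-2*I*pi/7)
  chi_2          1             exp(4*I*pi/7)   exp(-6*I*pi/7)  exp(-2*I*pi/7)  exp(2*I*pi/7)   exp(6*I*pi/7)   exp(-4*I*pi/7)
  chi_3          1             exp(6*I*pi/7)   exp(-2*I*pi/7)  exp(4*I*pi/7)   exp(-4*I*pi/7)  exp(2*I*pi/7)   exp(-6*I*pi/7)
  chi_4          1             exp(-6*I*pi/7)  exp(2*I*pi/7)   exp(-4*I*pi/7)  exp(4*I*pi/7)   exp(-2*I*pi/7)  exp(6*I*pi/7) 
  chi_5          1             exp(-4*I*pi/7)  exp(6*I*pi/7)   exp(2*I*pi/7)   exp(-2*I*pi/7)  exp(-6*I*pi/7)  exp(4*I*pi/7) 
  chi_6          1             exp(-2*I*pi/7)  exp(-4*I*pi/7)  exp(-6*I*pi/7)  exp(6*I*pi/7)   exp(4*I*pi/7)   exp(2*I*pi/7) 

Spot check: chi_1(1) = zeta_7^(1*1) = zeta_7^1 = exp(2*I*pi/7).

Why: Z/7Z is abelian, so all 7 irreducible complex representations are 1-dimensional. They are given by chi_k(m) = zeta_7^(k*m) for k = 0,...,6. Row orthogonality: sum_m chi_k(m) conj(chi_l(m)) = 7 * [k = l].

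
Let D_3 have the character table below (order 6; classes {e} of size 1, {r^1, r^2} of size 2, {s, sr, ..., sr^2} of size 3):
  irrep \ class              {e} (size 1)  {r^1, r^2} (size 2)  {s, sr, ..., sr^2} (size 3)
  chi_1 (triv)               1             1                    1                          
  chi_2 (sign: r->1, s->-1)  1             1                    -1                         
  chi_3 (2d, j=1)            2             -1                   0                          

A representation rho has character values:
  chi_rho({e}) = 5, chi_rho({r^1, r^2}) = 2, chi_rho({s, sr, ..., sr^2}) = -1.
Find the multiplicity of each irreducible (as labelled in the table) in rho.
Multiplicities: chi_1: 1, chi_2: 2, chi_3: 1.

Reasoning: Use <chi_rho, chi> = (1/|G|) sum_C |C| * chi_rho(C) * conj(chi(C)) with |G| = 6 for each irreducible chi in the table:
  <chi_rho, chi_1> = (1/6)[1*(5)*conj(1) + 2*(2)*conj(1) + 3*(-1)*conj(1)]
      = (1/6)[(5) + (4) + (-3)] = 6/6 = 1
  <chi_rho, chi_2> = (1/6)[1*(5)*conj(1) + 2*(2)*conj(1) + 3*(-1)*conj(-1)]
      = (1/6)[(5) + (4) + (3)] = 12/6 = 2
  <chi_rho, chi_3> = (1/6)[1*(5)*conj(2) + 2*(2)*conj(-1) + 3*(-1)*conj(0)]
      = (1/6)[(10) + (-4) + (0)] = 6/6 = 1
Dimension check: dim(rho) = sum (mult * dim) = 1*1 + 2*1 + 1*2 = 5 = chi_rho(e) = 5.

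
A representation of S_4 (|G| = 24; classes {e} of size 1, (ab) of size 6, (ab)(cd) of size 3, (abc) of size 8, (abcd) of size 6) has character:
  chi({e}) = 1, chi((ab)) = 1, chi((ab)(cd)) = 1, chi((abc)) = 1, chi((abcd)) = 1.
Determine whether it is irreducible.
Irreducible: <chi, chi> = 1.

Details: <chi, chi> = (1/|G|) sum_C |C| * |chi(C)|^2 = (1/24)[1*|1|^2 + 6*|1|^2 + 3*|1|^2 + 8*|1|^2 + 6*|1|^2]
  = (1/24)[(1) + (6) + (3) + (8) + (6)] = 24/24 = 1.
A character is irreducible iff <chi, chi> = 1, so this representation is irreducible.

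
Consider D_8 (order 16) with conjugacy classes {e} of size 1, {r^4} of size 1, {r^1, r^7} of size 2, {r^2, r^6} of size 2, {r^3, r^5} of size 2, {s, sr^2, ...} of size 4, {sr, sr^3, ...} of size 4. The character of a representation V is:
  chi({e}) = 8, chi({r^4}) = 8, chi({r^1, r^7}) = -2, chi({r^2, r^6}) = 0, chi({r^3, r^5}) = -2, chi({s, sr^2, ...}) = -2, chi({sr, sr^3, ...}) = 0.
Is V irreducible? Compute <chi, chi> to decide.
Not irreducible (reducible): <chi, chi> = 10 > 1.

Derivation: <chi, chi> = (1/|G|) sum_C |C| * |chi(C)|^2 = (1/16)[1*|8|^2 + 1*|8|^2 + 2*|-2|^2 + 2*|0|^2 + 2*|-2|^2 + 4*|-2|^2 + 4*|0|^2]
  = (1/16)[(64) + (64) + (8) + (0) + (8) + (16) + (0)] = 160/16 = 10.
A character is irreducible iff <chi, chi> = 1, so this representation is reducible.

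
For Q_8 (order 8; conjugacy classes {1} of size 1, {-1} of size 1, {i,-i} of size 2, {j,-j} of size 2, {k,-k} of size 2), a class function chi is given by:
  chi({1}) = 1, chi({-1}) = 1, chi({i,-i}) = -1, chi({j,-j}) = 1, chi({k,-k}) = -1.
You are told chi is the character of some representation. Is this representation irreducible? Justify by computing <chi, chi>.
Irreducible: <chi, chi> = 1.

Solution. <chi, chi> = (1/|G|) sum_C |C| * |chi(C)|^2 = (1/8)[1*|1|^2 + 1*|1|^2 + 2*|-1|^2 + 2*|1|^2 + 2*|-1|^2]
  = (1/8)[(1) + (1) + (2) + (2) + (2)] = 8/8 = 1.
A character is irreducible iff <chi, chi> = 1, so this representation is irreducible.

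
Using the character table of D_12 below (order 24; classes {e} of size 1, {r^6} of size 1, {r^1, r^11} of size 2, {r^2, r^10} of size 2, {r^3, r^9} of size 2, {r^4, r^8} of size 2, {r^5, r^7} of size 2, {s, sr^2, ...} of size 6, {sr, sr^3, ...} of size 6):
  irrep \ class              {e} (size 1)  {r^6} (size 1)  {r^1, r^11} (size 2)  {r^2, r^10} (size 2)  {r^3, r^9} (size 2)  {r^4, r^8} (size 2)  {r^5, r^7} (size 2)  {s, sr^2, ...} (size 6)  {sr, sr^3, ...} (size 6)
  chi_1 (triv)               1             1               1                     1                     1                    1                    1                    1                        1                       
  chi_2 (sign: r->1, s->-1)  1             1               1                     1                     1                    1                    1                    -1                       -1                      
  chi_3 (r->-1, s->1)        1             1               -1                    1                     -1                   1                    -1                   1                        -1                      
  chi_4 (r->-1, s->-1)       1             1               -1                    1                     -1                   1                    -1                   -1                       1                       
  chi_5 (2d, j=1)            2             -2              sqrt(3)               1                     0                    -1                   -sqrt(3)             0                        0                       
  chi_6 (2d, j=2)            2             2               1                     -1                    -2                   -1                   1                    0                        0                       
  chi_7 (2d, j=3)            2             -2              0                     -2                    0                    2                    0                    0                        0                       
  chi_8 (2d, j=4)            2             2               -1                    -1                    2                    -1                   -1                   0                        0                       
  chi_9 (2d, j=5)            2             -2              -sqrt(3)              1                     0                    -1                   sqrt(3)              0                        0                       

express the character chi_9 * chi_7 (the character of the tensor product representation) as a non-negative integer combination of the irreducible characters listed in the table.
chi_9 tensor chi_7 = chi_6 + chi_8 (all other irreducibles have multiplicity 0).

Why: The character of a tensor product is the pointwise product (chi_9 * chi_7)(C) = chi_9(C) * chi_7(C):
  {e}: (2)*(2), {r^6}: (-2)*(-2), {r^1, r^11}: (-sqrt(3))*(0), {r^2, r^10}: (1)*(-2), {r^3, r^9}: (0)*(0), {r^4, r^8}: (-1)*(2), {r^5, r^7}: (sqrt(3))*(0), {s, sr^2, ...}: (0)*(0), {sr, sr^3, ...}: (0)*(0)
so (chi_9 * chi_7) takes values
  {e} -> 4, {r^6} -> 4, {r^1, r^11} -> 0, {r^2, r^10} -> -2, {r^3, r^9} -> 0, {r^4, r^8} -> -2, {r^5, r^7} -> 0, {s, sr^2, ...} -> 0, {sr, sr^3, ...} -> 0.
Now take the inner product of this character with each irreducible chi from the table, <chi_9*chi_7, chi> = (1/24) sum_C |C| (chi_9*chi_7)(C) conj(chi(C)):
  <chi_9*chi_7, chi_1> = (1/24)[1*(4)*conj(1) + 1*(4)*conj(1) + 2*(0)*conj(1) + 2*(-2)*conj(1) + 2*(0)*conj(1) + 2*(-2)*conj(1) + 2*(0)*conj(1) + 6*(0)*conj(1) + 6*(0)*conj(1)]
      = (1/24)[(4) + (4) + (0) + (-4) + (0) + (-4) + (0) + (0) + (0)] = 0/24 = 0
  <chi_9*chi_7, chi_2> = (1/24)[1*(4)*conj(1) + 1*(4)*conj(1) + 2*(0)*conj(1) + 2*(-2)*conj(1) + 2*(0)*conj(1) + 2*(-2)*conj(1) + 2*(0)*conj(1) + 6*(0)*conj(-1) + 6*(0)*conj(-1)]
      = (1/24)[(4) + (4) + (0) + (-4) + (0) + (-4) + (0) + (0) + (0)] = 0/24 = 0
  <chi_9*chi_7, chi_3> = (1/24)[1*(4)*conj(1) + 1*(4)*conj(1) + 2*(0)*conj(-1) + 2*(-2)*conj(1) + 2*(0)*conj(-1) + 2*(-2)*conj(1) + 2*(0)*conj(-1) + 6*(0)*conj(1) + 6*(0)*conj(-1)]
      = (1/24)[(4) + (4) + (0) + (-4) + (0) + (-4) + (0) + (0) + (0)] = 0/24 = 0
  <chi_9*chi_7, chi_4> = (1/24)[1*(4)*conj(1) + 1*(4)*conj(1) + 2*(0)*conj(-1) + 2*(-2)*conj(1) + 2*(0)*conj(-1) + 2*(-2)*conj(1) + 2*(0)*conj(-1) + 6*(0)*conj(-1) + 6*(0)*conj(1)]
      = (1/24)[(4) + (4) + (0) + (-4) + (0) + (-4) + (0) + (0) + (0)] = 0/24 = 0
  <chi_9*chi_7, chi_5> = (1/24)[1*(4)*conj(2) + 1*(4)*conj(-2) + 2*(0)*conj(sqrt(3)) + 2*(-2)*conj(1) + 2*(0)*conj(0) + 2*(-2)*conj(-1) + 2*(0)*conj(-sqrt(3)) + 6*(0)*conj(0) + 6*(0)*conj(0)]
      = (1/24)[(8) + (-8) + (0) + (-4) + (0) + (4) + (0) + (0) + (0)] = 0/24 = 0
  <chi_9*chi_7, chi_6> = (1/24)[1*(4)*conj(2) + 1*(4)*conj(2) + 2*(0)*conj(1) + 2*(-2)*conj(-1) + 2*(0)*conj(-2) + 2*(-2)*conj(-1) + 2*(0)*conj(1) + 6*(0)*conj(0) + 6*(0)*conj(0)]
      = (1/24)[(8) + (8) + (0) + (4) + (0) + (4) + (0) + (0) + (0)] = 24/24 = 1
  <chi_9*chi_7, chi_7> = (1/24)[1*(4)*conj(2) + 1*(4)*conj(-2) + 2*(0)*conj(0) + 2*(-2)*conj(-2) + 2*(0)*conj(0) + 2*(-2)*conj(2) + 2*(0)*conj(0) + 6*(0)*conj(0) + 6*(0)*conj(0)]
      = (1/24)[(8) + (-8) + (0) + (8) + (0) + (-8) + (0) + (0) + (0)] = 0/24 = 0
  <chi_9*chi_7, chi_8> = (1/24)[1*(4)*conj(2) + 1*(4)*conj(2) + 2*(0)*conj(-1) + 2*(-2)*conj(-1) + 2*(0)*conj(2) + 2*(-2)*conj(-1) + 2*(0)*conj(-1) + 6*(0)*conj(0) + 6*(0)*conj(0)]
      = (1/24)[(8) + (8) + (0) + (4) + (0) + (4) + (0) + (0) + (0)] = 24/24 = 1
  <chi_9*chi_7, chi_9> = (1/24)[1*(4)*conj(2) + 1*(4)*conj(-2) + 2*(0)*conj(-sqrt(3)) + 2*(-2)*conj(1) + 2*(0)*conj(0) + 2*(-2)*conj(-1) + 2*(0)*conj(sqrt(3)) + 6*(0)*conj(0) + 6*(0)*conj(0)]
      = (1/24)[(8) + (-8) + (0) + (-4) + (0) + (4) + (0) + (0) + (0)] = 0/24 = 0
Hence the multiplicities are chi_6: 1, chi_8: 1. Dimension check: dim(chi_9)*dim(chi_7) = 2*2 = 4 and sum (mult * dim) = 1*2 + 1*2 = 4.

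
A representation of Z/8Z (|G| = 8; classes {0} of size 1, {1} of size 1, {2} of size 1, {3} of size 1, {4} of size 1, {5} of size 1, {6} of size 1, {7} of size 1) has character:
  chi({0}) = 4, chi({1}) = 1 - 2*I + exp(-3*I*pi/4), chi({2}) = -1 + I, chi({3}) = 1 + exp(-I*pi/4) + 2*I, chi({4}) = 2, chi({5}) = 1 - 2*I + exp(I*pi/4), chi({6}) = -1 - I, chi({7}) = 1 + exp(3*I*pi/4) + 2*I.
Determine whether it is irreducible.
Not irreducible (reducible): <chi, chi> = 6 > 1.

Argument: <chi, chi> = (1/|G|) sum_C |C| * |chi(C)|^2 = (1/8)[1*|4|^2 + 1*|1 - 2*I + exp(-3*I*pi/4)|^2 + 1*|-1 + I|^2 + 1*|1 + exp(-I*pi/4) + 2*I|^2 + 1*|2|^2 + 1*|1 - 2*I + exp(I*pi/4)|^2 + 1*|-1 - I|^2 + 1*|1 + exp(3*I*pi/4) + 2*I|^2]
  = (1/8)[(16) + (6 + 2*exp(-I*pi/4) + exp(3*I*pi/4) - exp(-3*I*pi/4)) + (2) + (6 - exp(I*pi/4) + exp(-I*pi/4) + 2*exp(3*I*pi/4)) + (4) + (6 - exp(I*pi/4) + exp(-I*pi/4) + 2*exp(3*I*pi/4)) + (2) + (6 + 2*exp(-I*pi/4) + exp(3*I*pi/4) - exp(-3*I*pi/4))] = 48/8 = 6.
(Exp terms are combined using exp(i*s)*conj(exp(i*t)) = exp(i*(s-t)), and sums of them are collapsed using the identity that for every m > 1 the m distinct m-th roots of unity sum to 0, e.g. 1 + exp(2*I*pi/3) + exp(-2*I*pi/3) = 0.)
A character is irreducible iff <chi, chi> = 1, so this representation is reducible.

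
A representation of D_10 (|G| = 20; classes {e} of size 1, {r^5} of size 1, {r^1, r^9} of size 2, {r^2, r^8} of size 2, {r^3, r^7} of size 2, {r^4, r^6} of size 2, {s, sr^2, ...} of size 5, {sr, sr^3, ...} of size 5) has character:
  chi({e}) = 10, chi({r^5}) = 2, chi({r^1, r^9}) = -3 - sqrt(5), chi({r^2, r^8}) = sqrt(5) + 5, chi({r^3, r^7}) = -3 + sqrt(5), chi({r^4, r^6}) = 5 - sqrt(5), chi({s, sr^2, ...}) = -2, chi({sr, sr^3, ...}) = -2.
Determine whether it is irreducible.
Not irreducible (reducible): <chi, chi> = 16 > 1.

Explanation: <chi, chi> = (1/|G|) sum_C |C| * |chi(C)|^2 = (1/20)[1*|10|^2 + 1*|2|^2 + 2*|-3 - sqrt(5)|^2 + 2*|sqrt(5) + 5|^2 + 2*|-3 + sqrt(5)|^2 + 2*|5 - sqrt(5)|^2 + 5*|-2|^2 + 5*|-2|^2]
  = (1/20)[(100) + (4) + (12*sqrt(5) + 28) + (20*sqrt(5) + 60) + (28 - 12*sqrt(5)) + (60 - 20*sqrt(5)) + (20) + (20)] = 320/20 = 16.
A character is irreducible iff <chi, chi> = 1, so this representation is reducible.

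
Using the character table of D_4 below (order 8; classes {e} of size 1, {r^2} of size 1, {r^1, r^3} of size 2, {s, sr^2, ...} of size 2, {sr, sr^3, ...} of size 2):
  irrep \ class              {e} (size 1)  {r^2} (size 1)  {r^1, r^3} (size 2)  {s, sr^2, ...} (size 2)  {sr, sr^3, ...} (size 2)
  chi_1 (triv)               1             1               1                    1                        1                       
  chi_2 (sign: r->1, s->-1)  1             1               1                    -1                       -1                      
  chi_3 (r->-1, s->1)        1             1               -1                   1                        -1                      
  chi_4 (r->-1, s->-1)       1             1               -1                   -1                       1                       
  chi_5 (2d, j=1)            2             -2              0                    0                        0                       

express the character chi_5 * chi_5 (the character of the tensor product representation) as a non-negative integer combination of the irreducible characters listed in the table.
chi_5 tensor chi_5 = chi_1 + chi_2 + chi_3 + chi_4 (all other irreducibles have multiplicity 0).

Reasoning: The character of a tensor product is the pointwise product (chi_5 * chi_5)(C) = chi_5(C) * chi_5(C):
  {e}: (2)*(2), {r^2}: (-2)*(-2), {r^1, r^3}: (0)*(0), {s, sr^2, ...}: (0)*(0), {sr, sr^3, ...}: (0)*(0)
so (chi_5 * chi_5) takes values
  {e} -> 4, {r^2} -> 4, {r^1, r^3} -> 0, {s, sr^2, ...} -> 0, {sr, sr^3, ...} -> 0.
Now take the inner product of this character with each irreducible chi from the table, <chi_5*chi_5, chi> = (1/8) sum_C |C| (chi_5*chi_5)(C) conj(chi(C)):
  <chi_5*chi_5, chi_1> = (1/8)[1*(4)*conj(1) + 1*(4)*conj(1) + 2*(0)*conj(1) + 2*(0)*conj(1) + 2*(0)*conj(1)]
      = (1/8)[(4) + (4) + (0) + (0) + (0)] = 8/8 = 1
  <chi_5*chi_5, chi_2> = (1/8)[1*(4)*conj(1) + 1*(4)*conj(1) + 2*(0)*conj(1) + 2*(0)*conj(-1) + 2*(0)*conj(-1)]
      = (1/8)[(4) + (4) + (0) + (0) + (0)] = 8/8 = 1
  <chi_5*chi_5, chi_3> = (1/8)[1*(4)*conj(1) + 1*(4)*conj(1) + 2*(0)*conj(-1) + 2*(0)*conj(1) + 2*(0)*conj(-1)]
      = (1/8)[(4) + (4) + (0) + (0) + (0)] = 8/8 = 1
  <chi_5*chi_5, chi_4> = (1/8)[1*(4)*conj(1) + 1*(4)*conj(1) + 2*(0)*conj(-1) + 2*(0)*conj(-1) + 2*(0)*conj(1)]
      = (1/8)[(4) + (4) + (0) + (0) + (0)] = 8/8 = 1
  <chi_5*chi_5, chi_5> = (1/8)[1*(4)*conj(2) + 1*(4)*conj(-2) + 2*(0)*conj(0) + 2*(0)*conj(0) + 2*(0)*conj(0)]
      = (1/8)[(8) + (-8) + (0) + (0) + (0)] = 0/8 = 0
Hence the multiplicities are chi_1: 1, chi_2: 1, chi_3: 1, chi_4: 1. Dimension check: dim(chi_5)*dim(chi_5) = 2*2 = 4 and sum (mult * dim) = 1*1 + 1*1 + 1*1 + 1*1 = 4.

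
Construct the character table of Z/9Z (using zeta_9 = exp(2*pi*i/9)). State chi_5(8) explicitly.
Character table of Z/9Z (irreps indexed chi_0,...,chi_8 with chi_k(m) = zeta_9^(k*m), zeta_9 = exp(2*pi*i/9)):
  irrep \ class  {0} (size 1)  {1} (size 1)    {2} (size 1)    {3} (size 1)    {4} (size 1)    {5} (size 1)    {6} (size 1)    {7} (size 1)    {8} (size 1)  
  chi_0          1             1               1               1               1               1               1               1               1             
  chi_1          1             exp(2*I*pi/9)   exp(4*I*pi/9)   exp(2*I*pi/3)   exp(8*I*pi/9)   exp(-8*I*pi/9)  exp(-2*I*pi/3)  exp(-4*I*pi/9)  exp(-2*I*pi/9)
  chi_2          1             exp(4*I*pi/9)   exp(8*I*pi/9)   exp(-2*I*pi/3)  exp(-2*I*pi/9)  exp(2*I*pi/9)   exp(2*I*pi/3)   exp(-8*I*pi/9)  exp(-4*I*pi/9)
  chi_3          1             exp(2*I*pi/3)   exp(-2*I*pi/3)  1               exp(2*I*pi/3)   exp(-2*I*pi/3)  1               exp(2*I*pi/3)   exp(-2*I*pi/3)
  chi_4          1             exp(8*I*pi/9)   exp(-2*I*pi/9)  exp(2*I*pi/3)   exp(-4*I*pi/9)  exp(4*I*pi/9)   exp(-2*I*pi/3)  exp(2*I*pi/9)   exp(-8*I*pi/9)
  chi_5          1             exp(-8*I*pi/9)  exp(2*I*pi/9)   exp(-2*I*pi/3)  exp(4*I*pi/9)   exp(-4*I*pi/9)  exp(2*I*pi/3)   exp(-2*I*pi/9)  exp(8*I*pi/9) 
  chi_6          1             exp(-2*I*pi/3)  exp(2*I*pi/3)   1               exp(-2*I*pi/3)  exp(2*I*pi/3)   1               exp(-2*I*pi/3)  exp(2*I*pi/3) 
  chi_7          1             exp(-4*I*pi/9)  exp(-8*I*pi/9)  exp(2*I*pi/3)   exp(2*I*pi/9)   exp(-2*I*pi/9)  exp(-2*I*pi/3)  exp(8*I*pi/9)   exp(4*I*pi/9) 
  chi_8          1             exp(-2*I*pi/9)  exp(-4*I*pi/9)  exp(-2*I*pi/3)  exp(-8*I*pi/9)  exp(8*I*pi/9)   exp(2*I*pi/3)   exp(4*I*pi/9)   exp(2*I*pi/9) 

Spot check: chi_5(8) = zeta_9^(5*8) = zeta_9^40 = exp(8*I*pi/9).

Derivation: Z/9Z is abelian, so all 9 irreducible complex representations are 1-dimensional. They are given by chi_k(m) = zeta_9^(k*m) for k = 0,...,8. Row orthogonality: sum_m chi_k(m) conj(chi_l(m)) = 9 * [k = l].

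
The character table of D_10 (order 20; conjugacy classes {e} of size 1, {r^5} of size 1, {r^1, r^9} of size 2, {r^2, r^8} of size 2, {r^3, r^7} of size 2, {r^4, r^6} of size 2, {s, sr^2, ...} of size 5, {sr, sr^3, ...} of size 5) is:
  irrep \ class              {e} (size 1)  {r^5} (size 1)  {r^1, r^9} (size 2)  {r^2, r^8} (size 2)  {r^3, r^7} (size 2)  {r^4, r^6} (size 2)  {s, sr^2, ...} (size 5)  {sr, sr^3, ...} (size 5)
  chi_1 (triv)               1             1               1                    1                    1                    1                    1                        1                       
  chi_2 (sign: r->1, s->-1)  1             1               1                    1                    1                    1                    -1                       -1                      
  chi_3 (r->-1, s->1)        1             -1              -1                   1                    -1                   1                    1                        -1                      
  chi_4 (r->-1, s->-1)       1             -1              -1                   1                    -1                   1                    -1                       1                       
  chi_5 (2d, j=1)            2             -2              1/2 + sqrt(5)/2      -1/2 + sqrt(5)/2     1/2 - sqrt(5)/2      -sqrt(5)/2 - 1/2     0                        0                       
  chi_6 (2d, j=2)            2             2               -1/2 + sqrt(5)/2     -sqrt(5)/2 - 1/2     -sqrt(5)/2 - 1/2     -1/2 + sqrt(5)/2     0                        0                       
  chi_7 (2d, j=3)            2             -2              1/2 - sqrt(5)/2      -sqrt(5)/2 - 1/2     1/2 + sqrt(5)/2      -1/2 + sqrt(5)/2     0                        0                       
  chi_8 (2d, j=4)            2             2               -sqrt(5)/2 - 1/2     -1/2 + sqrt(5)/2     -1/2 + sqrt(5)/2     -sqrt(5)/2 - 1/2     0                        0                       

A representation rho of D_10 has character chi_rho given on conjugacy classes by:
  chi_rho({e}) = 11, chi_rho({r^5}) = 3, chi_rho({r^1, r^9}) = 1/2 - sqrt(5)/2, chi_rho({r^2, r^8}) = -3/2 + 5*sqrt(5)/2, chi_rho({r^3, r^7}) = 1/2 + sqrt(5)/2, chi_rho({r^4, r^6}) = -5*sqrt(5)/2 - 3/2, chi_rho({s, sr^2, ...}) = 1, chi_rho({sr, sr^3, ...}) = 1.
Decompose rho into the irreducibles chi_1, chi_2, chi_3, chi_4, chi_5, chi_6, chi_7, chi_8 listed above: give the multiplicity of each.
Multiplicities: chi_1: 1, chi_2: 0, chi_3: 0, chi_4: 0, chi_5: 2, chi_6: 0, chi_7: 0, chi_8: 3.

Use <chi_rho, chi> = (1/|G|) sum_C |C| * chi_rho(C) * conj(chi(C)) with |G| = 20 for each irreducible chi in the table:
  <chi_rho, chi_1> = (1/20)[1*(11)*conj(1) + 1*(3)*conj(1) + 2*(1/2 - sqrt(5)/2)*conj(1) + 2*(-3/2 + 5*sqrt(5)/2)*conj(1) + 2*(1/2 + sqrt(5)/2)*conj(1) + 2*(-5*sqrt(5)/2 - 3/2)*conj(1) + 5*(1)*conj(1) + 5*(1)*conj(1)]
      = (1/20)[(11) + (3) + (1 - sqrt(5)) + (-3 + 5*sqrt(5)) + (1 + sqrt(5)) + (-5*sqrt(5) - 3) + (5) + (5)] = 20/20 = 1
  <chi_rho, chi_2> = (1/20)[1*(11)*conj(1) + 1*(3)*conj(1) + 2*(1/2 - sqrt(5)/2)*conj(1) + 2*(-3/2 + 5*sqrt(5)/2)*conj(1) + 2*(1/2 + sqrt(5)/2)*conj(1) + 2*(-5*sqrt(5)/2 - 3/2)*conj(1) + 5*(1)*conj(-1) + 5*(1)*conj(-1)]
      = (1/20)[(11) + (3) + (1 - sqrt(5)) + (-3 + 5*sqrt(5)) + (1 + sqrt(5)) + (-5*sqrt(5) - 3) + (-5) + (-5)] = 0/20 = 0
  <chi_rho, chi_3> = (1/20)[1*(11)*conj(1) + 1*(3)*conj(-1) + 2*(1/2 - sqrt(5)/2)*conj(-1) + 2*(-3/2 + 5*sqrt(5)/2)*conj(1) + 2*(1/2 + sqrt(5)/2)*conj(-1) + 2*(-5*sqrt(5)/2 - 3/2)*conj(1) + 5*(1)*conj(1) + 5*(1)*conj(-1)]
      = (1/20)[(11) + (-3) + (-1 + sqrt(5)) + (-3 + 5*sqrt(5)) + (-sqrt(5) - 1) + (-5*sqrt(5) - 3) + (5) + (-5)] = 0/20 = 0
  <chi_rho, chi_4> = (1/20)[1*(11)*conj(1) + 1*(3)*conj(-1) + 2*(1/2 - sqrt(5)/2)*conj(-1) + 2*(-3/2 + 5*sqrt(5)/2)*conj(1) + 2*(1/2 + sqrt(5)/2)*conj(-1) + 2*(-5*sqrt(5)/2 - 3/2)*conj(1) + 5*(1)*conj(-1) + 5*(1)*conj(1)]
      = (1/20)[(11) + (-3) + (-1 + sqrt(5)) + (-3 + 5*sqrt(5)) + (-sqrt(5) - 1) + (-5*sqrt(5) - 3) + (-5) + (5)] = 0/20 = 0
  <chi_rho, chi_5> = (1/20)[1*(11)*conj(2) + 1*(3)*conj(-2) + 2*(1/2 - sqrt(5)/2)*conj(1/2 + sqrt(5)/2) + 2*(-3/2 + 5*sqrt(5)/2)*conj(-1/2 + sqrt(5)/2) + 2*(1/2 + sqrt(5)/2)*conj(1/2 - sqrt(5)/2) + 2*(-5*sqrt(5)/2 - 3/2)*conj(-sqrt(5)/2 - 1/2) + 5*(1)*conj(0) + 5*(1)*conj(0)]
      = (1/20)[(22) + (-6) + (-2) + (14 - 4*sqrt(5)) + (-2) + (4*sqrt(5) + 14) + (0) + (0)] = 40/20 = 2
  <chi_rho, chi_6> = (1/20)[1*(11)*conj(2) + 1*(3)*conj(2) + 2*(1/2 - sqrt(5)/2)*conj(-1/2 + sqrt(5)/2) + 2*(-3/2 + 5*sqrt(5)/2)*conj(-sqrt(5)/2 - 1/2) + 2*(1/2 + sqrt(5)/2)*conj(-sqrt(5)/2 - 1/2) + 2*(-5*sqrt(5)/2 - 3/2)*conj(-1/2 + sqrt(5)/2) + 5*(1)*conj(0) + 5*(1)*conj(0)]
      = (1/20)[(22) + (6) + (-3 + sqrt(5)) + (-11 - sqrt(5)) + (-3 - sqrt(5)) + (-11 + sqrt(5)) + (0) + (0)] = 0/20 = 0
  <chi_rho, chi_7> = (1/20)[1*(11)*conj(2) + 1*(3)*conj(-2) + 2*(1/2 - sqrt(5)/2)*conj(1/2 - sqrt(5)/2) + 2*(-3/2 + 5*sqrt(5)/2)*conj(-sqrt(5)/2 - 1/2) + 2*(1/2 + sqrt(5)/2)*conj(1/2 + sqrt(5)/2) + 2*(-5*sqrt(5)/2 - 3/2)*conj(-1/2 + sqrt(5)/2) + 5*(1)*conj(0) + 5*(1)*conj(0)]
      = (1/20)[(22) + (-6) + (3 - sqrt(5)) + (-11 - sqrt(5)) + (sqrt(5) + 3) + (-11 + sqrt(5)) + (0) + (0)] = 0/20 = 0
  <chi_rho, chi_8> = (1/20)[1*(11)*conj(2) + 1*(3)*conj(2) + 2*(1/2 - sqrt(5)/2)*conj(-sqrt(5)/2 - 1/2) + 2*(-3/2 + 5*sqrt(5)/2)*conj(-1/2 + sqrt(5)/2) + 2*(1/2 + sqrt(5)/2)*conj(-1/2 + sqrt(5)/2) + 2*(-5*sqrt(5)/2 - 3/2)*conj(-sqrt(5)/2 - 1/2) + 5*(1)*conj(0) + 5*(1)*conj(0)]
      = (1/20)[(22) + (6) + (2) + (14 - 4*sqrt(5)) + (2) + (4*sqrt(5) + 14) + (0) + (0)] = 60/20 = 3
Dimension check: dim(rho) = sum (mult * dim) = 1*1 + 0*1 + 0*1 + 0*1 + 2*2 + 0*2 + 0*2 + 3*2 = 11 = chi_rho(e) = 11.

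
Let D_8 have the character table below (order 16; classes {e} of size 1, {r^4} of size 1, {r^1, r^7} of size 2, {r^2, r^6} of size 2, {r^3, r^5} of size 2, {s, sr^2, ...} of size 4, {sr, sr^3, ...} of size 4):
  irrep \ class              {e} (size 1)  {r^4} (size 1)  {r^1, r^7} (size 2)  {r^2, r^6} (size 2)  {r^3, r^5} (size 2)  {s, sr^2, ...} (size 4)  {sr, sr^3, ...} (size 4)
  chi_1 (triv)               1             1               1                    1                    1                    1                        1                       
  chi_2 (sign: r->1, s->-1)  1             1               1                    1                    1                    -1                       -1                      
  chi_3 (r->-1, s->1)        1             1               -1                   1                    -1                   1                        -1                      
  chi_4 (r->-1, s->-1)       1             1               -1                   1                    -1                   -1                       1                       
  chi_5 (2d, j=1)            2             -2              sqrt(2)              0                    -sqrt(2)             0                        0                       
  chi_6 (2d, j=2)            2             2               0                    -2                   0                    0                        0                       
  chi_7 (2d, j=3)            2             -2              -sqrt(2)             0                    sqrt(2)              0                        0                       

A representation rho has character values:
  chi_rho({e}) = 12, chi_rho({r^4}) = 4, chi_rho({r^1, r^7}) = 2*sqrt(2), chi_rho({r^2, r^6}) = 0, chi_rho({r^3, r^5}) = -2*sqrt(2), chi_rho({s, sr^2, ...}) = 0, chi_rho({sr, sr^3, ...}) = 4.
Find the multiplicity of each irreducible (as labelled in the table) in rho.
Multiplicities: chi_1: 2, chi_2: 0, chi_3: 0, chi_4: 2, chi_5: 2, chi_6: 2, chi_7: 0.

Explanation: Use <chi_rho, chi> = (1/|G|) sum_C |C| * chi_rho(C) * conj(chi(C)) with |G| = 16 for each irreducible chi in the table:
  <chi_rho, chi_1> = (1/16)[1*(12)*conj(1) + 1*(4)*conj(1) + 2*(2*sqrt(2))*conj(1) + 2*(0)*conj(1) + 2*(-2*sqrt(2))*conj(1) + 4*(0)*conj(1) + 4*(4)*conj(1)]
      = (1/16)[(12) + (4) + (4*sqrt(2)) + (0) + (-4*sqrt(2)) + (0) + (16)] = 32/16 = 2
  <chi_rho, chi_2> = (1/16)[1*(12)*conj(1) + 1*(4)*conj(1) + 2*(2*sqrt(2))*conj(1) + 2*(0)*conj(1) + 2*(-2*sqrt(2))*conj(1) + 4*(0)*conj(-1) + 4*(4)*conj(-1)]
      = (1/16)[(12) + (4) + (4*sqrt(2)) + (0) + (-4*sqrt(2)) + (0) + (-16)] = 0/16 = 0
  <chi_rho, chi_3> = (1/16)[1*(12)*conj(1) + 1*(4)*conj(1) + 2*(2*sqrt(2))*conj(-1) + 2*(0)*conj(1) + 2*(-2*sqrt(2))*conj(-1) + 4*(0)*conj(1) + 4*(4)*conj(-1)]
      = (1/16)[(12) + (4) + (-4*sqrt(2)) + (0) + (4*sqrt(2)) + (0) + (-16)] = 0/16 = 0
  <chi_rho, chi_4> = (1/16)[1*(12)*conj(1) + 1*(4)*conj(1) + 2*(2*sqrt(2))*conj(-1) + 2*(0)*conj(1) + 2*(-2*sqrt(2))*conj(-1) + 4*(0)*conj(-1) + 4*(4)*conj(1)]
      = (1/16)[(12) + (4) + (-4*sqrt(2)) + (0) + (4*sqrt(2)) + (0) + (16)] = 32/16 = 2
  <chi_rho, chi_5> = (1/16)[1*(12)*conj(2) + 1*(4)*conj(-2) + 2*(2*sqrt(2))*conj(sqrt(2)) + 2*(0)*conj(0) + 2*(-2*sqrt(2))*conj(-sqrt(2)) + 4*(0)*conj(0) + 4*(4)*conj(0)]
      = (1/16)[(24) + (-8) + (8) + (0) + (8) + (0) + (0)] = 32/16 = 2
  <chi_rho, chi_6> = (1/16)[1*(12)*conj(2) + 1*(4)*conj(2) + 2*(2*sqrt(2))*conj(0) + 2*(0)*conj(-2) + 2*(-2*sqrt(2))*conj(0) + 4*(0)*conj(0) + 4*(4)*conj(0)]
      = (1/16)[(24) + (8) + (0) + (0) + (0) + (0) + (0)] = 32/16 = 2
  <chi_rho, chi_7> = (1/16)[1*(12)*conj(2) + 1*(4)*conj(-2) + 2*(2*sqrt(2))*conj(-sqrt(2)) + 2*(0)*conj(0) + 2*(-2*sqrt(2))*conj(sqrt(2)) + 4*(0)*conj(0) + 4*(4)*conj(0)]
      = (1/16)[(24) + (-8) + (-8) + (0) + (-8) + (0) + (0)] = 0/16 = 0
Dimension check: dim(rho) = sum (mult * dim) = 2*1 + 0*1 + 0*1 + 2*1 + 2*2 + 2*2 + 0*2 = 12 = chi_rho(e) = 12.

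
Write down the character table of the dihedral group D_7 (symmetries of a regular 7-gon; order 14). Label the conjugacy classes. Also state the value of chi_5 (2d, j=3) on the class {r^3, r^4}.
Conjugacy classes: {e} of size 1, {r^1, r^6} of size 2, {r^2, r^5} of size 2, {r^3, r^4} of size 2, {s, sr, ..., sr^6} of size 7.
Character table:
  irrep \ class              {e} (size 1)  {r^1, r^6} (size 2)  {r^2, r^5} (size 2)  {r^3, r^4} (size 2)  {s, sr, ..., sr^6} (size 7)
  chi_1 (triv)               1             1                    1                    1                    1                          
  chi_2 (sign: r->1, s->-1)  1             1                    1                    1                    -1                         
  chi_3 (2d, j=1)            2             2*cos(2*pi/7)        -2*cos(3*pi/7)       -2*cos(pi/7)         0                          
  chi_4 (2d, j=2)            2             -2*cos(3*pi/7)       -2*cos(pi/7)         2*cos(2*pi/7)        0                          
  chi_5 (2d, j=3)            2             -2*cos(pi/7)         2*cos(2*pi/7)        -2*cos(3*pi/7)       0                          

Spot check: chi_5 (2d, j=3) on {r^3, r^4} = -2*cos(3*pi/7).

Why: D_7 has order 2*7 = 14 with 5 conjugacy classes, hence 5 irreducibles. Sum of squared dims 1 + 1 + 4 + 4 + 4 = 14 = |G|. Linear characters come from the abelianisation; the 2-dimensional irreps have character r^k -> 2*cos(2*pi*j*k/7), reflections -> 0.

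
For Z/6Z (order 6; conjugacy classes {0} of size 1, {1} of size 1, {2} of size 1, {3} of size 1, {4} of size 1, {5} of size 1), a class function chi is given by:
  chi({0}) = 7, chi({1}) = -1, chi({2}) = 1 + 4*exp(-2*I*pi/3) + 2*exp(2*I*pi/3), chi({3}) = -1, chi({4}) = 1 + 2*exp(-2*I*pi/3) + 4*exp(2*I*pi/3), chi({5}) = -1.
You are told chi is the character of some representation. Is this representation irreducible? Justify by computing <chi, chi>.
Not irreducible (reducible): <chi, chi> = 11 > 1.

Argument: <chi, chi> = (1/|G|) sum_C |C| * |chi(C)|^2 = (1/6)[1*|7|^2 + 1*|-1|^2 + 1*|1 + 4*exp(-2*I*pi/3) + 2*exp(2*I*pi/3)|^2 + 1*|-1|^2 + 1*|1 + 2*exp(-2*I*pi/3) + 4*exp(2*I*pi/3)|^2 + 1*|-1|^2]
  = (1/6)[(49) + (1) + (7) + (1) + (7) + (1)] = 66/6 = 11.
(Exp terms are combined using exp(i*s)*conj(exp(i*t)) = exp(i*(s-t)), and sums of them are collapsed using the identity that for every m > 1 the m distinct m-th roots of unity sum to 0, e.g. 1 + exp(2*I*pi/3) + exp(-2*I*pi/3) = 0.)
A character is irreducible iff <chi, chi> = 1, so this representation is reducible.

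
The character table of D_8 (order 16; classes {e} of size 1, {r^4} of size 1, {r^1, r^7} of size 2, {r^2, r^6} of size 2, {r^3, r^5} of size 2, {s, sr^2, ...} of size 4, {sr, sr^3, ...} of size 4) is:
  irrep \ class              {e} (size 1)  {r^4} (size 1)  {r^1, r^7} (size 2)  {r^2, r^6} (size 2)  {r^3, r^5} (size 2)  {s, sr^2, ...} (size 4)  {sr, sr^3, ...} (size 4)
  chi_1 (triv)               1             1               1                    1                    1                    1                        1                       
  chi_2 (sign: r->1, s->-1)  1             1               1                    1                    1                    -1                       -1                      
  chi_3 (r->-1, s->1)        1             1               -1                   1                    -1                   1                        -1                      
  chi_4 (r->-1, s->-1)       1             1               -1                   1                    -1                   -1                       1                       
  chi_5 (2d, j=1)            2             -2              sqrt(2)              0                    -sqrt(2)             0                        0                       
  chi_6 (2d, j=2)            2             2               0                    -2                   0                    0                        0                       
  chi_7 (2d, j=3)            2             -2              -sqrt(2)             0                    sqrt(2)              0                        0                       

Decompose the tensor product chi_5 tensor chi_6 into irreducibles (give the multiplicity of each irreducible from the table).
chi_5 tensor chi_6 = chi_5 + chi_7 (all other irreducibles have multiplicity 0).

Explanation: The character of a tensor product is the pointwise product (chi_5 * chi_6)(C) = chi_5(C) * chi_6(C):
  {e}: (2)*(2), {r^4}: (-2)*(2), {r^1, r^7}: (sqrt(2))*(0), {r^2, r^6}: (0)*(-2), {r^3, r^5}: (-sqrt(2))*(0), {s, sr^2, ...}: (0)*(0), {sr, sr^3, ...}: (0)*(0)
so (chi_5 * chi_6) takes values
  {e} -> 4, {r^4} -> -4, {r^1, r^7} -> 0, {r^2, r^6} -> 0, {r^3, r^5} -> 0, {s, sr^2, ...} -> 0, {sr, sr^3, ...} -> 0.
Now take the inner product of this character with each irreducible chi from the table, <chi_5*chi_6, chi> = (1/16) sum_C |C| (chi_5*chi_6)(C) conj(chi(C)):
  <chi_5*chi_6, chi_1> = (1/16)[1*(4)*conj(1) + 1*(-4)*conj(1) + 2*(0)*conj(1) + 2*(0)*conj(1) + 2*(0)*conj(1) + 4*(0)*conj(1) + 4*(0)*conj(1)]
      = (1/16)[(4) + (-4) + (0) + (0) + (0) + (0) + (0)] = 0/16 = 0
  <chi_5*chi_6, chi_2> = (1/16)[1*(4)*conj(1) + 1*(-4)*conj(1) + 2*(0)*conj(1) + 2*(0)*conj(1) + 2*(0)*conj(1) + 4*(0)*conj(-1) + 4*(0)*conj(-1)]
      = (1/16)[(4) + (-4) + (0) + (0) + (0) + (0) + (0)] = 0/16 = 0
  <chi_5*chi_6, chi_3> = (1/16)[1*(4)*conj(1) + 1*(-4)*conj(1) + 2*(0)*conj(-1) + 2*(0)*conj(1) + 2*(0)*conj(-1) + 4*(0)*conj(1) + 4*(0)*conj(-1)]
      = (1/16)[(4) + (-4) + (0) + (0) + (0) + (0) + (0)] = 0/16 = 0
  <chi_5*chi_6, chi_4> = (1/16)[1*(4)*conj(1) + 1*(-4)*conj(1) + 2*(0)*conj(-1) + 2*(0)*conj(1) + 2*(0)*conj(-1) + 4*(0)*conj(-1) + 4*(0)*conj(1)]
      = (1/16)[(4) + (-4) + (0) + (0) + (0) + (0) + (0)] = 0/16 = 0
  <chi_5*chi_6, chi_5> = (1/16)[1*(4)*conj(2) + 1*(-4)*conj(-2) + 2*(0)*conj(sqrt(2)) + 2*(0)*conj(0) + 2*(0)*conj(-sqrt(2)) + 4*(0)*conj(0) + 4*(0)*conj(0)]
      = (1/16)[(8) + (8) + (0) + (0) + (0) + (0) + (0)] = 16/16 = 1
  <chi_5*chi_6, chi_6> = (1/16)[1*(4)*conj(2) + 1*(-4)*conj(2) + 2*(0)*conj(0) + 2*(0)*conj(-2) + 2*(0)*conj(0) + 4*(0)*conj(0) + 4*(0)*conj(0)]
      = (1/16)[(8) + (-8) + (0) + (0) + (0) + (0) + (0)] = 0/16 = 0
  <chi_5*chi_6, chi_7> = (1/16)[1*(4)*conj(2) + 1*(-4)*conj(-2) + 2*(0)*conj(-sqrt(2)) + 2*(0)*conj(0) + 2*(0)*conj(sqrt(2)) + 4*(0)*conj(0) + 4*(0)*conj(0)]
      = (1/16)[(8) + (8) + (0) + (0) + (0) + (0) + (0)] = 16/16 = 1
Hence the multiplicities are chi_5: 1, chi_7: 1. Dimension check: dim(chi_5)*dim(chi_6) = 2*2 = 4 and sum (mult * dim) = 1*2 + 1*2 = 4.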